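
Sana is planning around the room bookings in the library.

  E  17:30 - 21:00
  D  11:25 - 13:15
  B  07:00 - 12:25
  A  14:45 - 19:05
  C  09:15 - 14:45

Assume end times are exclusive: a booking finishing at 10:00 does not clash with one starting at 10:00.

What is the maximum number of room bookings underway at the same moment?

3

Sort all start/end points and keep a running count:
07:00 start B → 1
09:15 start C → 2
11:25 start D → 3
12:25 end B → 2
13:15 end D → 1
14:45 end C → 0
14:45 start A → 1
17:30 start E → 2
19:05 end A → 1
21:00 end E → 0
Peak is 3, at 11:25 (B, C, D).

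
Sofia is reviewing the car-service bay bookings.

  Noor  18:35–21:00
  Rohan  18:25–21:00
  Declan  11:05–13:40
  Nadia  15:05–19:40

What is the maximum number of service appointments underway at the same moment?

3

Sort all start/end points and keep a running count:
11:05 start Declan → 1
13:40 end Declan → 0
15:05 start Nadia → 1
18:25 start Rohan → 2
18:35 start Noor → 3
19:40 end Nadia → 2
21:00 end Noor → 1
21:00 end Rohan → 0
Peak is 3, at 18:35 (Nadia, Noor, Rohan).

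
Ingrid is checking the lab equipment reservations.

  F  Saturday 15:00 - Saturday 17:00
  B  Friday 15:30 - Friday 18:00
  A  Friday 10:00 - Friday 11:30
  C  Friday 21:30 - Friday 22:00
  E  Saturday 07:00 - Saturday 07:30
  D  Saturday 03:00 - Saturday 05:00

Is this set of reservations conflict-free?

Sorted by start: A, B, C, D, E, F.
B starts after A ends; A is clear from here.
C starts after B ends; B is clear from here.
D starts after C ends; C is clear from here.
E starts after D ends; D is clear from here.
F starts after E ends.
Every pair is clear; the schedule has no overlaps.

Yes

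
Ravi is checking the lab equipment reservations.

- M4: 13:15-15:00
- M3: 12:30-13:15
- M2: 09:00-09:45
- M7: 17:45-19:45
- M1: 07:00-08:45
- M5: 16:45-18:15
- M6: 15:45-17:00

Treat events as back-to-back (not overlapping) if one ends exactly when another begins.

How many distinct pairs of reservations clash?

Sorted by start: M1, M2, M3, M4, M6, M5, M7.
M2 starts after M1 ends, so nothing later overlaps M1 either.
M3 starts after M2 ends, so nothing later overlaps M2 either.
M4 starts exactly when M3 ends (back-to-back, no overlap), so nothing later overlaps M3 either.
M6 starts after M4 ends, so nothing later overlaps M4 either.
M5 starts before M6 ends → M6 and M5 overlap.
M7 starts after M6 ends.
M7 starts before M5 ends → M5 and M7 overlap.
Overlapping pairs: M5 & M6, M5 & M7 — 2 in total.

2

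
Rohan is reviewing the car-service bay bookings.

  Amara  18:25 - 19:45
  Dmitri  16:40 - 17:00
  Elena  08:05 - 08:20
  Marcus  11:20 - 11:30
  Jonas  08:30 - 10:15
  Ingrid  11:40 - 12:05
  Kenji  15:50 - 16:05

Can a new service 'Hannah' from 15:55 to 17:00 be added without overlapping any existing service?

Elena: ends 08:20 at or before Hannah starts 15:55 → clear.
Jonas: ends 10:15 at or before Hannah starts 15:55 → clear.
Marcus: ends 11:30 at or before Hannah starts 15:55 → clear.
Ingrid: ends 12:05 at or before Hannah starts 15:55 → clear.
Kenji: starts 15:50 before Hannah ends 17:00, and ends 16:05 after Hannah starts 15:55 → overlap.
Dmitri: starts 16:40 before Hannah ends 17:00, and ends 17:00 after Hannah starts 15:55 → overlap.
Amara: starts 18:25 at or after Hannah ends 17:00 → clear.
Hannah overlaps Dmitri, Kenji.

No — it overlaps Dmitri, Kenji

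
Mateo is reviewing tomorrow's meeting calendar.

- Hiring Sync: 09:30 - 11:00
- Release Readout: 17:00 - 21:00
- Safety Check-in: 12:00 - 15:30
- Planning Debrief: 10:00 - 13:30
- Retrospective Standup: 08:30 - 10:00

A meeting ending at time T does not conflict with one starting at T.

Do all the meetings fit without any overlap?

Sorted by start: Retrospective Standup, Hiring Sync, Planning Debrief, Safety Check-in, Release Readout.
Hiring Sync starts before Retrospective Standup ends → Retrospective Standup and Hiring Sync overlap.
That's a conflict, so the schedule is not conflict-free.

No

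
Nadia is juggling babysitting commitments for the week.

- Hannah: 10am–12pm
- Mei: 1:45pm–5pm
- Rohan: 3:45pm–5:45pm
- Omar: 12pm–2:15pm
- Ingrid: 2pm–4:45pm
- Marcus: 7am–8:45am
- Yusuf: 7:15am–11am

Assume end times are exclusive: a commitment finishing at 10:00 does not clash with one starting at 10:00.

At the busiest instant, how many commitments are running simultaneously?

Sweep the timeline, counting +1 at each start and −1 at each end (ends before starts at a tie):
7am start Marcus → 1
7:15am start Yusuf → 2
8:45am end Marcus → 1
10am start Hannah → 2
11am end Yusuf → 1
12pm end Hannah → 0
12pm start Omar → 1
1:45pm start Mei → 2
2pm start Ingrid → 3
2:15pm end Omar → 2
3:45pm start Rohan → 3
4:45pm end Ingrid → 2
5pm end Mei → 1
5:45pm end Rohan → 0
Peak is 3, at 2pm (Ingrid, Mei, Omar).

3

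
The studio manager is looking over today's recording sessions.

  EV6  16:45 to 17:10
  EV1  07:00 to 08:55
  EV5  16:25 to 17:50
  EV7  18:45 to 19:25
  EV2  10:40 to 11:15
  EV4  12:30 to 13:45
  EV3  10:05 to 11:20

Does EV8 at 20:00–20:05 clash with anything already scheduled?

EV1: ends 08:55 at or before EV8 starts 20:00 → clear.
EV3: ends 11:20 at or before EV8 starts 20:00 → clear.
EV2: ends 11:15 at or before EV8 starts 20:00 → clear.
EV4: ends 13:45 at or before EV8 starts 20:00 → clear.
EV5: ends 17:50 at or before EV8 starts 20:00 → clear.
EV6: ends 17:10 at or before EV8 starts 20:00 → clear.
EV7: ends 19:25 at or before EV8 starts 20:00 → clear.

No — it doesn't clash with anything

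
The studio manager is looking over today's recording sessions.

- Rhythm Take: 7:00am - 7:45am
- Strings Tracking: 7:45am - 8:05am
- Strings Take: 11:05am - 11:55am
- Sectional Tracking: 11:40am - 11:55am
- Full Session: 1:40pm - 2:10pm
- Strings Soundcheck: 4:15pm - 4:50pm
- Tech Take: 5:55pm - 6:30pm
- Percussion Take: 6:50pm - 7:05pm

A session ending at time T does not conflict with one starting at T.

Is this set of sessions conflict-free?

No

Sorted by start: Rhythm Take, Strings Tracking, Strings Take, Sectional Tracking, Full Session, Strings Soundcheck, Tech Take, Percussion Take.
Strings Tracking starts exactly when Rhythm Take ends (back-to-back, no overlap), so nothing later overlaps Rhythm Take either.
Strings Take starts after Strings Tracking ends, so nothing later overlaps Strings Tracking either.
Sectional Tracking starts before Strings Take ends → Strings Take and Sectional Tracking overlap.
That's a conflict, so the schedule is not conflict-free.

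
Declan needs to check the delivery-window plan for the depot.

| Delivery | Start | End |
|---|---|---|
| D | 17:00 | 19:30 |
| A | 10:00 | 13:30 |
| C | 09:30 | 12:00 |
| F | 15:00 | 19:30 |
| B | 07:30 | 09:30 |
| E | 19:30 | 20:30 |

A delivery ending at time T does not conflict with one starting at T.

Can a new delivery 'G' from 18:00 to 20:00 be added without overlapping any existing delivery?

No — it overlaps D, E, F

B: ends 09:30 at or before G starts 18:00 → clear.
C: ends 12:00 at or before G starts 18:00 → clear.
A: ends 13:30 at or before G starts 18:00 → clear.
F: starts 15:00 before G ends 20:00, and ends 19:30 after G starts 18:00 → overlap.
D: starts 17:00 before G ends 20:00, and ends 19:30 after G starts 18:00 → overlap.
E: starts 19:30 before G ends 20:00, and ends 20:30 after G starts 18:00 → overlap.
G overlaps D, E, F.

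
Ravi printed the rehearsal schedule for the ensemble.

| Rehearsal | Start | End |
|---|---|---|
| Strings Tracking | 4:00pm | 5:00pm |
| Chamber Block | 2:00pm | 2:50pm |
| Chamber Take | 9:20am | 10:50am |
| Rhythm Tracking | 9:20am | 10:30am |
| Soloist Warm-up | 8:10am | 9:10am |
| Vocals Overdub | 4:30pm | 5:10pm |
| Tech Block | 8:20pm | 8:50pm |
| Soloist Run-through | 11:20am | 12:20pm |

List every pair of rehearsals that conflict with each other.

Sorted by start: Soloist Warm-up, Chamber Take, Rhythm Tracking, Soloist Run-through, Chamber Block, Strings Tracking, Vocals Overdub, Tech Block.
Chamber Take starts after Soloist Warm-up ends — done with Soloist Warm-up.
Rhythm Tracking starts before Chamber Take ends → Chamber Take and Rhythm Tracking overlap.
Soloist Run-through starts after Chamber Take ends — done with Chamber Take.
Soloist Run-through starts after Rhythm Tracking ends — done with Rhythm Tracking.
Chamber Block starts after Soloist Run-through ends — done with Soloist Run-through.
Strings Tracking starts after Chamber Block ends — done with Chamber Block.
Vocals Overdub starts before Strings Tracking ends → Strings Tracking and Vocals Overdub overlap.
Tech Block starts after Strings Tracking ends.
Tech Block starts after Vocals Overdub ends.

Chamber Take & Rhythm Tracking, Strings Tracking & Vocals Overdub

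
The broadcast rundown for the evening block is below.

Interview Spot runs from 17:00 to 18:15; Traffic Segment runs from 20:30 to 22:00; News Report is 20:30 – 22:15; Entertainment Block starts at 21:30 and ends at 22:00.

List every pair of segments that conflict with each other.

Entertainment Block & News Report, Entertainment Block & Traffic Segment, News Report & Traffic Segment

Sorted by start: Interview Spot, Traffic Segment, News Report, Entertainment Block.
Traffic Segment starts after Interview Spot ends; Interview Spot is clear from here.
News Report starts before Traffic Segment ends → Traffic Segment and News Report overlap.
Entertainment Block starts before Traffic Segment ends → Traffic Segment and Entertainment Block overlap.
Entertainment Block starts before News Report ends → News Report and Entertainment Block overlap.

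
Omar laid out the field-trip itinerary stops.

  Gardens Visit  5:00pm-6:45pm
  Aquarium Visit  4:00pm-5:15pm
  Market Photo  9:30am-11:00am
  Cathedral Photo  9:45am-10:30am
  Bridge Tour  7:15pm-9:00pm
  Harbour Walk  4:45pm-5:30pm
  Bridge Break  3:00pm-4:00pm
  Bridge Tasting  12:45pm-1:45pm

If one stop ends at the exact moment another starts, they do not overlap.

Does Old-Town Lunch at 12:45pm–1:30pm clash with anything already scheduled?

Market Photo: ends 11:00am at or before Old-Town Lunch starts 12:45pm → clear.
Cathedral Photo: ends 10:30am at or before Old-Town Lunch starts 12:45pm → clear.
Bridge Tasting: starts 12:45pm before Old-Town Lunch ends 1:30pm, and ends 1:45pm after Old-Town Lunch starts 12:45pm → overlap.
Bridge Break: starts 3:00pm at or after Old-Town Lunch ends 1:30pm → clear.
Aquarium Visit: starts 4:00pm at or after Old-Town Lunch ends 1:30pm → clear.
Harbour Walk: starts 4:45pm at or after Old-Town Lunch ends 1:30pm → clear.
Gardens Visit: starts 5:00pm at or after Old-Town Lunch ends 1:30pm → clear.
Bridge Tour: starts 7:15pm at or after Old-Town Lunch ends 1:30pm → clear.
Old-Town Lunch overlaps Bridge Tasting.

Yes — it overlaps Bridge Tasting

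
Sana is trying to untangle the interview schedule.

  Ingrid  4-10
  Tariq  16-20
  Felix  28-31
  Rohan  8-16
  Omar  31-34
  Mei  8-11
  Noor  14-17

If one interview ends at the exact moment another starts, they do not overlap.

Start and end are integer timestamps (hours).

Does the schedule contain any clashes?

Yes

Check each pair: they overlap iff neither finishes before the other starts.
Sorted by start: Ingrid, Mei, Rohan, Noor, Tariq, Felix, Omar.
Mei starts before Ingrid ends → Ingrid and Mei overlap.
That's a conflict, so the schedule is not conflict-free.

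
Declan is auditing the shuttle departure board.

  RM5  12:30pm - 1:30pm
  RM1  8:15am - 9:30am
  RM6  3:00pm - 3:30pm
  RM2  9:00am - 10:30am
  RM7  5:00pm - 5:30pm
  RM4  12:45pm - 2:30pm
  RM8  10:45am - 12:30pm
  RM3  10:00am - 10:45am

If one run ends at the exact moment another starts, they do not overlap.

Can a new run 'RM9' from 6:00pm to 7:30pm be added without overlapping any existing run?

RM1: ends 9:30am at or before RM9 starts 6:00pm → clear.
RM2: ends 10:30am at or before RM9 starts 6:00pm → clear.
RM3: ends 10:45am at or before RM9 starts 6:00pm → clear.
RM8: ends 12:30pm at or before RM9 starts 6:00pm → clear.
RM5: ends 1:30pm at or before RM9 starts 6:00pm → clear.
RM4: ends 2:30pm at or before RM9 starts 6:00pm → clear.
RM6: ends 3:30pm at or before RM9 starts 6:00pm → clear.
RM7: ends 5:30pm at or before RM9 starts 6:00pm → clear.

Yes — the slot is free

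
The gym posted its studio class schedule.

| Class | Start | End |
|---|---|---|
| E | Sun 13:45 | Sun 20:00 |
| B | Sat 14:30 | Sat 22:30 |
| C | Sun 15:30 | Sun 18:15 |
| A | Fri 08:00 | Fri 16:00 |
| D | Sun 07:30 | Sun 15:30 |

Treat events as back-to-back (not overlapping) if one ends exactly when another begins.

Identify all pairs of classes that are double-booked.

Two intervals overlap when each starts before the other ends.
Sorted by start: A, B, D, E, C.
B starts after A ends, so nothing later overlaps A either.
D starts after B ends, so nothing later overlaps B either.
E starts before D ends → D and E overlap.
C starts exactly when D ends (back-to-back, no overlap).
C starts before E ends → E and C overlap.

C & E, D & E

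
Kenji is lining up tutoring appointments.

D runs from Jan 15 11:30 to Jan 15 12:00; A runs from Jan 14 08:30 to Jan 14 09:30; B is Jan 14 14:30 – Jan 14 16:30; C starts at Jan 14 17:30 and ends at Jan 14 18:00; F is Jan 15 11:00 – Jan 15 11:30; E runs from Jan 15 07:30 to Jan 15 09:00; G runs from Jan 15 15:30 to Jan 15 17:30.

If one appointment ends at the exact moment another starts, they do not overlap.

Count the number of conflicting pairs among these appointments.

0

Sorted by start: A, B, C, E, F, D, G.
B starts after A ends; A is clear from here.
C starts after B ends; B is clear from here.
E starts after C ends; C is clear from here.
F starts after E ends; E is clear from here.
D starts exactly when F ends (back-to-back, no overlap); F is clear from here.
G starts after D ends.
No pair overlaps.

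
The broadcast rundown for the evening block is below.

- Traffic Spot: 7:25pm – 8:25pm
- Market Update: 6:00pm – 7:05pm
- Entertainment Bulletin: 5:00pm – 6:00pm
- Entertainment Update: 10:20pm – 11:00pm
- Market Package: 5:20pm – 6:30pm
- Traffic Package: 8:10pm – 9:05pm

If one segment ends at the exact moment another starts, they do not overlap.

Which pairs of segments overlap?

Entertainment Bulletin & Market Package, Market Package & Market Update, Traffic Package & Traffic Spot

Sorted by start: Entertainment Bulletin, Market Package, Market Update, Traffic Spot, Traffic Package, Entertainment Update.
Market Package starts before Entertainment Bulletin ends → Entertainment Bulletin and Market Package overlap.
Market Update starts exactly when Entertainment Bulletin ends (back-to-back, no overlap) — done with Entertainment Bulletin.
Market Update starts before Market Package ends → Market Package and Market Update overlap.
Traffic Spot starts after Market Package ends — done with Market Package.
Traffic Spot starts after Market Update ends — done with Market Update.
Traffic Package starts before Traffic Spot ends → Traffic Spot and Traffic Package overlap.
Entertainment Update starts after Traffic Spot ends.
Entertainment Update starts after Traffic Package ends.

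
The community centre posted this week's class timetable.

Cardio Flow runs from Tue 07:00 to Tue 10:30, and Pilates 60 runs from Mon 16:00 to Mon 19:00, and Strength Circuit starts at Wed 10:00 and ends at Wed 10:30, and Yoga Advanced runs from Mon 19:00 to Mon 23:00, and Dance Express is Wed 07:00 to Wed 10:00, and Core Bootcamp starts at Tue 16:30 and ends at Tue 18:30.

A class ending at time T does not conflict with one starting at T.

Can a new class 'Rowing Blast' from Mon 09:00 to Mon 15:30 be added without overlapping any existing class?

Pilates 60: starts Mon 16:00 at or after Rowing Blast ends Mon 15:30 → clear.
Yoga Advanced: starts Mon 19:00 at or after Rowing Blast ends Mon 15:30 → clear.
Cardio Flow: starts Tue 07:00 at or after Rowing Blast ends Mon 15:30 → clear.
Core Bootcamp: starts Tue 16:30 at or after Rowing Blast ends Mon 15:30 → clear.
Dance Express: starts Wed 07:00 at or after Rowing Blast ends Mon 15:30 → clear.
Strength Circuit: starts Wed 10:00 at or after Rowing Blast ends Mon 15:30 → clear.

Yes — the slot is free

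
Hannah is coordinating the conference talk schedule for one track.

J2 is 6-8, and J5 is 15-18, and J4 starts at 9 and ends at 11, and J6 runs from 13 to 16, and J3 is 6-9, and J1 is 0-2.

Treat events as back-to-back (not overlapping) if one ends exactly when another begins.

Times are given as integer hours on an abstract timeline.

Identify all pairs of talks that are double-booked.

J2 & J3, J5 & J6

Sorted by start: J1, J2, J3, J4, J6, J5.
J2 starts after J1 ends — done with J1.
J3 starts before J2 ends → J2 and J3 overlap.
J4 starts after J2 ends — done with J2.
J4 starts exactly when J3 ends (back-to-back, no overlap) — done with J3.
J6 starts after J4 ends — done with J4.
J5 starts before J6 ends → J6 and J5 overlap.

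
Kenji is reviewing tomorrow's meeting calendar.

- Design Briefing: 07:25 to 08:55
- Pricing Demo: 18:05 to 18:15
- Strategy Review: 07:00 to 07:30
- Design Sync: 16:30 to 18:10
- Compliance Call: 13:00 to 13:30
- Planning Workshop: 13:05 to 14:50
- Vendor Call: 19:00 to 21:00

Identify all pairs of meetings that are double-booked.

Sorted by start: Strategy Review, Design Briefing, Compliance Call, Planning Workshop, Design Sync, Pricing Demo, Vendor Call.
Design Briefing starts before Strategy Review ends → Strategy Review and Design Briefing overlap.
Compliance Call starts after Strategy Review ends, so Strategy Review has no further overlaps.
Compliance Call starts after Design Briefing ends, so Design Briefing has no further overlaps.
Planning Workshop starts before Compliance Call ends → Compliance Call and Planning Workshop overlap.
Design Sync starts after Compliance Call ends, so Compliance Call has no further overlaps.
Design Sync starts after Planning Workshop ends, so Planning Workshop has no further overlaps.
Pricing Demo starts before Design Sync ends → Design Sync and Pricing Demo overlap.
Vendor Call starts after Design Sync ends.
Vendor Call starts after Pricing Demo ends.

Compliance Call & Planning Workshop, Design Briefing & Strategy Review, Design Sync & Pricing Demo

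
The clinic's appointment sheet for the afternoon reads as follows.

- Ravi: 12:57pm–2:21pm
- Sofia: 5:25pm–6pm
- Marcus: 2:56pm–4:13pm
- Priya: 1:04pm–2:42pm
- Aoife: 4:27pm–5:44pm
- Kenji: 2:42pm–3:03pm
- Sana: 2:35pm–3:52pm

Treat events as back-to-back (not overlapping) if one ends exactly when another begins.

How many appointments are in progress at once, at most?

Walk through starts and ends in time order (an end at T is processed before a start at T):
12:57pm start Ravi → 1
1:04pm start Priya → 2
2:21pm end Ravi → 1
2:35pm start Sana → 2
2:42pm end Priya → 1
2:42pm start Kenji → 2
2:56pm start Marcus → 3
3:03pm end Kenji → 2
3:52pm end Sana → 1
4:13pm end Marcus → 0
4:27pm start Aoife → 1
5:25pm start Sofia → 2
5:44pm end Aoife → 1
6pm end Sofia → 0
Peak is 3, at 2:56pm (Kenji, Marcus, Sana).

3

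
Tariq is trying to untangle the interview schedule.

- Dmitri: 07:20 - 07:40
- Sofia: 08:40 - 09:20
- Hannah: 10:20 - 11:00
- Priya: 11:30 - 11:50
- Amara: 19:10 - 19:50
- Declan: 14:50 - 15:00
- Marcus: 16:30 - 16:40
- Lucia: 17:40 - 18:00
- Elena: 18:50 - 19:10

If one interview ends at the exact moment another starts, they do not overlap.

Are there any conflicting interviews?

No

Two intervals overlap when each starts before the other ends.
Sorted by start: Dmitri, Sofia, Hannah, Priya, Declan, Marcus, Lucia, Elena, Amara.
Sofia starts after Dmitri ends, so nothing later overlaps Dmitri either.
Hannah starts after Sofia ends, so nothing later overlaps Sofia either.
Priya starts after Hannah ends, so nothing later overlaps Hannah either.
Declan starts after Priya ends, so nothing later overlaps Priya either.
Marcus starts after Declan ends, so nothing later overlaps Declan either.
Lucia starts after Marcus ends, so nothing later overlaps Marcus either.
Elena starts after Lucia ends, so nothing later overlaps Lucia either.
Amara starts exactly when Elena ends (back-to-back, no overlap).
Every pair is clear; the schedule has no overlaps.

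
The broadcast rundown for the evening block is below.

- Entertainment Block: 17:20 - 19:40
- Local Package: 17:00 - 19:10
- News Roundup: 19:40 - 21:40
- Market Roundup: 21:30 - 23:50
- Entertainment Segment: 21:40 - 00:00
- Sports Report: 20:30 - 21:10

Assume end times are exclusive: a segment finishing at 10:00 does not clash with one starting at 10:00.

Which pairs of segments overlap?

Sorted by start: Local Package, Entertainment Block, News Roundup, Sports Report, Market Roundup, Entertainment Segment.
Entertainment Block starts before Local Package ends → Local Package and Entertainment Block overlap.
News Roundup starts after Local Package ends; Local Package is clear from here.
News Roundup starts exactly when Entertainment Block ends (back-to-back, no overlap); Entertainment Block is clear from here.
Sports Report starts before News Roundup ends → News Roundup and Sports Report overlap.
Market Roundup starts before News Roundup ends → News Roundup and Market Roundup overlap.
Entertainment Segment starts exactly when News Roundup ends (back-to-back, no overlap).
Market Roundup starts after Sports Report ends; Sports Report is clear from here.
Entertainment Segment starts before Market Roundup ends → Market Roundup and Entertainment Segment overlap.

Entertainment Block & Local Package, Entertainment Segment & Market Roundup, Market Roundup & News Roundup, News Roundup & Sports Report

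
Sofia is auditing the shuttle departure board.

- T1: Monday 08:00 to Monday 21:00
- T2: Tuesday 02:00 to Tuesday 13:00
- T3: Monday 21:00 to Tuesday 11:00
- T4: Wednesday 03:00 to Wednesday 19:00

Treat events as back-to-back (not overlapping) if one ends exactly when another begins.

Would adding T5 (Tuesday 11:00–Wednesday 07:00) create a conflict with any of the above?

Yes — it overlaps T2, T4

T1: ends Monday 21:00 at or before T5 starts Tuesday 11:00 → clear.
T3: ends Tuesday 11:00 at or before T5 starts Tuesday 11:00 → clear.
T2: starts Tuesday 02:00 before T5 ends Wednesday 07:00, and ends Tuesday 13:00 after T5 starts Tuesday 11:00 → overlap.
T4: starts Wednesday 03:00 before T5 ends Wednesday 07:00, and ends Wednesday 19:00 after T5 starts Tuesday 11:00 → overlap.
T5 overlaps T2, T4.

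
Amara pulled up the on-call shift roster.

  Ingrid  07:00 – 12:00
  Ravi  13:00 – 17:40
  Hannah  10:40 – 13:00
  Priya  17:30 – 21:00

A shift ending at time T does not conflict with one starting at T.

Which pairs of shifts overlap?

Hannah & Ingrid, Priya & Ravi

Sorted by start: Ingrid, Hannah, Ravi, Priya.
Hannah starts before Ingrid ends → Ingrid and Hannah overlap.
Ravi starts after Ingrid ends, so nothing later overlaps Ingrid either.
Ravi starts exactly when Hannah ends (back-to-back, no overlap), so nothing later overlaps Hannah either.
Priya starts before Ravi ends → Ravi and Priya overlap.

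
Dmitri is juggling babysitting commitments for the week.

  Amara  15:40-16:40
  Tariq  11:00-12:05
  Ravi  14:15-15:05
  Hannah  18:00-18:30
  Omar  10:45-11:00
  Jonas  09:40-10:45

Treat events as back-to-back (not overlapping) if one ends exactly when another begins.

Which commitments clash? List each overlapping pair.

Two intervals overlap when each starts before the other ends.
Sorted by start: Jonas, Omar, Tariq, Ravi, Amara, Hannah.
Omar starts exactly when Jonas ends (back-to-back, no overlap), so nothing later overlaps Jonas either.
Tariq starts exactly when Omar ends (back-to-back, no overlap), so nothing later overlaps Omar either.
Ravi starts after Tariq ends, so nothing later overlaps Tariq either.
Amara starts after Ravi ends, so nothing later overlaps Ravi either.
Hannah starts after Amara ends.

no overlapping pairs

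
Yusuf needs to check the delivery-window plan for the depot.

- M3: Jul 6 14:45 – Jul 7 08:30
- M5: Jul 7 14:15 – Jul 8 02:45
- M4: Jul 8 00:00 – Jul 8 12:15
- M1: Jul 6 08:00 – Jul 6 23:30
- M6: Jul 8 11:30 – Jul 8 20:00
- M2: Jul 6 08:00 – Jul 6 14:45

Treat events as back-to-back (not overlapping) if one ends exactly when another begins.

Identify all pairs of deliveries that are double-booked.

M1 & M2, M1 & M3, M4 & M5, M4 & M6

Sorted by start: M1, M2, M3, M5, M4, M6.
M2 starts before M1 ends → M1 and M2 overlap.
M3 starts before M1 ends → M1 and M3 overlap.
M5 starts after M1 ends, so nothing later overlaps M1 either.
M3 starts exactly when M2 ends (back-to-back, no overlap), so nothing later overlaps M2 either.
M5 starts after M3 ends, so nothing later overlaps M3 either.
M4 starts before M5 ends → M5 and M4 overlap.
M6 starts after M5 ends.
M6 starts before M4 ends → M4 and M6 overlap.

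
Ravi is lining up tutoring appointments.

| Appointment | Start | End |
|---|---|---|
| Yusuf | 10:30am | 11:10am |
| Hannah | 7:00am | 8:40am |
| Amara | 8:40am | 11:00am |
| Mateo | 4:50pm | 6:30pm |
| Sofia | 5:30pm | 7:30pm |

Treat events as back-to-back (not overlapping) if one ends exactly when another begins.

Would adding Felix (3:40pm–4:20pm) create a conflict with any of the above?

Hannah: ends 8:40am at or before Felix starts 3:40pm → clear.
Amara: ends 11:00am at or before Felix starts 3:40pm → clear.
Yusuf: ends 11:10am at or before Felix starts 3:40pm → clear.
Mateo: starts 4:50pm at or after Felix ends 4:20pm → clear.
Sofia: starts 5:30pm at or after Felix ends 4:20pm → clear.

No — it doesn't clash with anything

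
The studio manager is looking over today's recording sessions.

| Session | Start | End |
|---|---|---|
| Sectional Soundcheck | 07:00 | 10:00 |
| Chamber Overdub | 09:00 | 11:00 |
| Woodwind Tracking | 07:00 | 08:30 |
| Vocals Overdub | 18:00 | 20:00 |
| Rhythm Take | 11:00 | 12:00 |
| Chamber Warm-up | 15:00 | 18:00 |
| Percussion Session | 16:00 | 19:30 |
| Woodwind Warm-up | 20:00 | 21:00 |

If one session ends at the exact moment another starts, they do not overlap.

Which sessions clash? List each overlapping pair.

Chamber Overdub & Sectional Soundcheck, Chamber Warm-up & Percussion Session, Percussion Session & Vocals Overdub, Sectional Soundcheck & Woodwind Tracking

Sorted by start: Sectional Soundcheck, Woodwind Tracking, Chamber Overdub, Rhythm Take, Chamber Warm-up, Percussion Session, Vocals Overdub, Woodwind Warm-up.
Woodwind Tracking starts before Sectional Soundcheck ends → Sectional Soundcheck and Woodwind Tracking overlap.
Chamber Overdub starts before Sectional Soundcheck ends → Sectional Soundcheck and Chamber Overdub overlap.
Rhythm Take starts after Sectional Soundcheck ends, so Sectional Soundcheck has no further overlaps.
Chamber Overdub starts after Woodwind Tracking ends, so Woodwind Tracking has no further overlaps.
Rhythm Take starts exactly when Chamber Overdub ends (back-to-back, no overlap), so Chamber Overdub has no further overlaps.
Chamber Warm-up starts after Rhythm Take ends, so Rhythm Take has no further overlaps.
Percussion Session starts before Chamber Warm-up ends → Chamber Warm-up and Percussion Session overlap.
Vocals Overdub starts exactly when Chamber Warm-up ends (back-to-back, no overlap), so Chamber Warm-up has no further overlaps.
Vocals Overdub starts before Percussion Session ends → Percussion Session and Vocals Overdub overlap.
Woodwind Warm-up starts after Percussion Session ends.
Woodwind Warm-up starts exactly when Vocals Overdub ends (back-to-back, no overlap).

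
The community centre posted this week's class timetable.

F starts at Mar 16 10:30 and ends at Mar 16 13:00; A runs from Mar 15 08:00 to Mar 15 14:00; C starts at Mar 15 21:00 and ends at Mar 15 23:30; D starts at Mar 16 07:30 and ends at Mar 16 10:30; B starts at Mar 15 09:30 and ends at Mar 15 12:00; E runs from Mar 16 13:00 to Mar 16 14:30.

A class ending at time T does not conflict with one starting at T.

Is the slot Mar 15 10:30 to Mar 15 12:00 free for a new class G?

No — it overlaps A, B

A: starts Mar 15 08:00 before G ends Mar 15 12:00, and ends Mar 15 14:00 after G starts Mar 15 10:30 → overlap.
B: starts Mar 15 09:30 before G ends Mar 15 12:00, and ends Mar 15 12:00 after G starts Mar 15 10:30 → overlap.
C: starts Mar 15 21:00 at or after G ends Mar 15 12:00 → clear.
D: starts Mar 16 07:30 at or after G ends Mar 15 12:00 → clear.
F: starts Mar 16 10:30 at or after G ends Mar 15 12:00 → clear.
E: starts Mar 16 13:00 at or after G ends Mar 15 12:00 → clear.
G overlaps A, B.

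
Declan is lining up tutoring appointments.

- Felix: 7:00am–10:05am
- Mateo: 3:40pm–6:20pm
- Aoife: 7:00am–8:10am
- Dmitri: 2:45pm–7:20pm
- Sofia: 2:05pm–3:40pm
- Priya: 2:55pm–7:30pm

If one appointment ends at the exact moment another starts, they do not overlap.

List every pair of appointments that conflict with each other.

Aoife & Felix, Dmitri & Mateo, Dmitri & Priya, Dmitri & Sofia, Mateo & Priya, Priya & Sofia

Sorted by start: Felix, Aoife, Sofia, Dmitri, Priya, Mateo.
Aoife starts before Felix ends → Felix and Aoife overlap.
Sofia starts after Felix ends — done with Felix.
Sofia starts after Aoife ends — done with Aoife.
Dmitri starts before Sofia ends → Sofia and Dmitri overlap.
Priya starts before Sofia ends → Sofia and Priya overlap.
Mateo starts exactly when Sofia ends (back-to-back, no overlap).
Priya starts before Dmitri ends → Dmitri and Priya overlap.
Mateo starts before Dmitri ends → Dmitri and Mateo overlap.
Mateo starts before Priya ends → Priya and Mateo overlap.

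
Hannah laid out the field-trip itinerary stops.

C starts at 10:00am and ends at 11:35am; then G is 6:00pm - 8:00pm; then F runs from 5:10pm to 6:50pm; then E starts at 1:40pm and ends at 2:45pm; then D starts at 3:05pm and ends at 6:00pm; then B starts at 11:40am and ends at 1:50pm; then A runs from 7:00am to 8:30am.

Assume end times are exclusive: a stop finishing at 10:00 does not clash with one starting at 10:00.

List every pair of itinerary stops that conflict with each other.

B & E, D & F, F & G

Check each pair: they overlap iff neither finishes before the other starts.
Sorted by start: A, C, B, E, D, F, G.
C starts after A ends, so A has no further overlaps.
B starts after C ends, so C has no further overlaps.
E starts before B ends → B and E overlap.
D starts after B ends, so B has no further overlaps.
D starts after E ends, so E has no further overlaps.
F starts before D ends → D and F overlap.
G starts exactly when D ends (back-to-back, no overlap).
G starts before F ends → F and G overlap.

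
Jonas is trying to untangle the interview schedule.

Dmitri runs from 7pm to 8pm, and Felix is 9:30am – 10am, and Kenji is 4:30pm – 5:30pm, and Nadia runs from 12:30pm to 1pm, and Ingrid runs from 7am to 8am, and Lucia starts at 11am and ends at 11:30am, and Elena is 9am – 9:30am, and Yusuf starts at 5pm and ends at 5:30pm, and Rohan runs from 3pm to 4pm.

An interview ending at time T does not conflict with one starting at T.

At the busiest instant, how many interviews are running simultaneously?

Sort all start/end points and keep a running count:
7am start Ingrid → 1
8am end Ingrid → 0
9am start Elena → 1
9:30am end Elena → 0
9:30am start Felix → 1
10am end Felix → 0
11am start Lucia → 1
11:30am end Lucia → 0
12:30pm start Nadia → 1
1pm end Nadia → 0
3pm start Rohan → 1
4pm end Rohan → 0
4:30pm start Kenji → 1
5pm start Yusuf → 2
5:30pm end Kenji → 1
5:30pm end Yusuf → 0
7pm start Dmitri → 1
8pm end Dmitri → 0
Peak is 2, at 5pm (Kenji, Yusuf).

2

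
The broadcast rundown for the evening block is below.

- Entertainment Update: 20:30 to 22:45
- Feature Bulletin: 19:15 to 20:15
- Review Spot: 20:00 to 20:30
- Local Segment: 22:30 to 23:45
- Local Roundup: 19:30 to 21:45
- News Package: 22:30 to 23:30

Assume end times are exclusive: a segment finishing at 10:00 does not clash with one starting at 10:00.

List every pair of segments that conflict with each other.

Check each pair: they overlap iff neither finishes before the other starts.
Sorted by start: Feature Bulletin, Local Roundup, Review Spot, Entertainment Update, Local Segment, News Package.
Local Roundup starts before Feature Bulletin ends → Feature Bulletin and Local Roundup overlap.
Review Spot starts before Feature Bulletin ends → Feature Bulletin and Review Spot overlap.
Entertainment Update starts after Feature Bulletin ends, so Feature Bulletin has no further overlaps.
Review Spot starts before Local Roundup ends → Local Roundup and Review Spot overlap.
Entertainment Update starts before Local Roundup ends → Local Roundup and Entertainment Update overlap.
Local Segment starts after Local Roundup ends, so Local Roundup has no further overlaps.
Entertainment Update starts exactly when Review Spot ends (back-to-back, no overlap), so Review Spot has no further overlaps.
Local Segment starts before Entertainment Update ends → Entertainment Update and Local Segment overlap.
News Package starts before Entertainment Update ends → Entertainment Update and News Package overlap.
News Package starts before Local Segment ends → Local Segment and News Package overlap.

Entertainment Update & Local Roundup, Entertainment Update & Local Segment, Entertainment Update & News Package, Feature Bulletin & Local Roundup, Feature Bulletin & Review Spot, Local Roundup & Review Spot, Local Segment & News Package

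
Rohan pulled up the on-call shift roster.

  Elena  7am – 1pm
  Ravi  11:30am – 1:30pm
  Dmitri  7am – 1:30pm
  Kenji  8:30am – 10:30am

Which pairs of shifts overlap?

Sorted by start: Dmitri, Elena, Kenji, Ravi.
Elena starts before Dmitri ends → Dmitri and Elena overlap.
Kenji starts before Dmitri ends → Dmitri and Kenji overlap.
Ravi starts before Dmitri ends → Dmitri and Ravi overlap.
Kenji starts before Elena ends → Elena and Kenji overlap.
Ravi starts before Elena ends → Elena and Ravi overlap.
Ravi starts after Kenji ends.

Dmitri & Elena, Dmitri & Kenji, Dmitri & Ravi, Elena & Kenji, Elena & Ravi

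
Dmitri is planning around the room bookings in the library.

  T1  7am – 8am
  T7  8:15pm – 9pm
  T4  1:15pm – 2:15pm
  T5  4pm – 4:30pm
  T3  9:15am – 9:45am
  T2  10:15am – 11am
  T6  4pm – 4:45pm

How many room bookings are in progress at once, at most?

2

Walk through starts and ends in time order (an end at T is processed before a start at T):
7am start T1 → 1
8am end T1 → 0
9:15am start T3 → 1
9:45am end T3 → 0
10:15am start T2 → 1
11am end T2 → 0
1:15pm start T4 → 1
2:15pm end T4 → 0
4pm start T5 → 1
4pm start T6 → 2
4:30pm end T5 → 1
4:45pm end T6 → 0
8:15pm start T7 → 1
9pm end T7 → 0
Peak is 2, at 4pm (T5, T6).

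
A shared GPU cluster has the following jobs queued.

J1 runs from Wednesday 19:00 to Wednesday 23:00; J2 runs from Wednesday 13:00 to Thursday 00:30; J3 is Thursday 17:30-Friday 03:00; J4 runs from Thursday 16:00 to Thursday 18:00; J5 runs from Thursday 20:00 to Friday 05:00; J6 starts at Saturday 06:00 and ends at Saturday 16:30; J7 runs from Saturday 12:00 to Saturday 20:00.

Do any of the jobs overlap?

Check each pair: they overlap iff neither finishes before the other starts.
Sorted by start: J2, J1, J4, J3, J5, J6, J7.
J1 starts before J2 ends → J2 and J1 overlap.
That's a conflict, so the schedule is not conflict-free.

Yes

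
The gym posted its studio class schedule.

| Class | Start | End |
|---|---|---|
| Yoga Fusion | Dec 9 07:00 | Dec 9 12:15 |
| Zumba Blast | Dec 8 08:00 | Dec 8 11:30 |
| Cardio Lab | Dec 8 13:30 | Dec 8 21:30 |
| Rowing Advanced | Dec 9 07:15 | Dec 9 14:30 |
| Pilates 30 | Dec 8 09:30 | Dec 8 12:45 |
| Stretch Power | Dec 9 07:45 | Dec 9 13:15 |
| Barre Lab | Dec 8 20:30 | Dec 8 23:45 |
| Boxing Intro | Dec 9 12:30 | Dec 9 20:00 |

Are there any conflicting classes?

Check each pair: they overlap iff neither finishes before the other starts.
Sorted by start: Zumba Blast, Pilates 30, Cardio Lab, Barre Lab, Yoga Fusion, Rowing Advanced, Stretch Power, Boxing Intro.
Pilates 30 starts before Zumba Blast ends → Zumba Blast and Pilates 30 overlap.
That's a conflict, so the schedule is not conflict-free.

Yes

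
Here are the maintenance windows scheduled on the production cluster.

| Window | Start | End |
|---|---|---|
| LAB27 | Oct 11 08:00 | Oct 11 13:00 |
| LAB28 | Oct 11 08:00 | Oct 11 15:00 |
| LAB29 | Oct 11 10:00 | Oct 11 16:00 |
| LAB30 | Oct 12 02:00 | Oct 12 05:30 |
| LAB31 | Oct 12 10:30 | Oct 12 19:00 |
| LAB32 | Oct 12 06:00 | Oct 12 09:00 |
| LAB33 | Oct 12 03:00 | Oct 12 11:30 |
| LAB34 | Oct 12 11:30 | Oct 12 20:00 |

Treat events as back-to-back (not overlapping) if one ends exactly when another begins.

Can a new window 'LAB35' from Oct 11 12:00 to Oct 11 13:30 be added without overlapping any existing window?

LAB27: starts Oct 11 08:00 before LAB35 ends Oct 11 13:30, and ends Oct 11 13:00 after LAB35 starts Oct 11 12:00 → overlap.
LAB28: starts Oct 11 08:00 before LAB35 ends Oct 11 13:30, and ends Oct 11 15:00 after LAB35 starts Oct 11 12:00 → overlap.
LAB29: starts Oct 11 10:00 before LAB35 ends Oct 11 13:30, and ends Oct 11 16:00 after LAB35 starts Oct 11 12:00 → overlap.
LAB30: starts Oct 12 02:00 at or after LAB35 ends Oct 11 13:30 → clear.
LAB33: starts Oct 12 03:00 at or after LAB35 ends Oct 11 13:30 → clear.
LAB32: starts Oct 12 06:00 at or after LAB35 ends Oct 11 13:30 → clear.
LAB31: starts Oct 12 10:30 at or after LAB35 ends Oct 11 13:30 → clear.
LAB34: starts Oct 12 11:30 at or after LAB35 ends Oct 11 13:30 → clear.
LAB35 overlaps LAB27, LAB28, LAB29.

No — it overlaps LAB27, LAB28, LAB29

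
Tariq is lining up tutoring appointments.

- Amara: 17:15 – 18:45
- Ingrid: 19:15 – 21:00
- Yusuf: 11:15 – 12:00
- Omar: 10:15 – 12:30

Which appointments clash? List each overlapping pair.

Sorted by start: Omar, Yusuf, Amara, Ingrid.
Yusuf starts before Omar ends → Omar and Yusuf overlap.
Amara starts after Omar ends; Omar is clear from here.
Amara starts after Yusuf ends; Yusuf is clear from here.
Ingrid starts after Amara ends.

Omar & Yusuf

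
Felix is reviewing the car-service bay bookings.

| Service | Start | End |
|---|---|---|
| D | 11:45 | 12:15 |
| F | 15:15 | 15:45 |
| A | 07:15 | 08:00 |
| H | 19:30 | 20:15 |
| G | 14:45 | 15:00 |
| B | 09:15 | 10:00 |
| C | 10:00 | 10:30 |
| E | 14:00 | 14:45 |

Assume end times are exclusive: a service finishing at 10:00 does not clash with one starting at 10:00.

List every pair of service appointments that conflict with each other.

none

Sorted by start: A, B, C, D, E, G, F, H.
B starts after A ends, so nothing later overlaps A either.
C starts exactly when B ends (back-to-back, no overlap), so nothing later overlaps B either.
D starts after C ends, so nothing later overlaps C either.
E starts after D ends, so nothing later overlaps D either.
G starts exactly when E ends (back-to-back, no overlap), so nothing later overlaps E either.
F starts after G ends, so nothing later overlaps G either.
H starts after F ends.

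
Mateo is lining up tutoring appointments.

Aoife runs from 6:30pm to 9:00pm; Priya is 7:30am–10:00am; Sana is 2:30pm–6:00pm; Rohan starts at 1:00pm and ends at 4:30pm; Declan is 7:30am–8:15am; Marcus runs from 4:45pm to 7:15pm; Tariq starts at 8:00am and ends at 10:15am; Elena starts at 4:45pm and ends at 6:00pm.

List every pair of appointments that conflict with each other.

Aoife & Marcus, Declan & Priya, Declan & Tariq, Elena & Marcus, Elena & Sana, Marcus & Sana, Priya & Tariq, Rohan & Sana

Sorted by start: Declan, Priya, Tariq, Rohan, Sana, Elena, Marcus, Aoife.
Priya starts before Declan ends → Declan and Priya overlap.
Tariq starts before Declan ends → Declan and Tariq overlap.
Rohan starts after Declan ends — done with Declan.
Tariq starts before Priya ends → Priya and Tariq overlap.
Rohan starts after Priya ends — done with Priya.
Rohan starts after Tariq ends — done with Tariq.
Sana starts before Rohan ends → Rohan and Sana overlap.
Elena starts after Rohan ends — done with Rohan.
Elena starts before Sana ends → Sana and Elena overlap.
Marcus starts before Sana ends → Sana and Marcus overlap.
Aoife starts after Sana ends.
Marcus starts before Elena ends → Elena and Marcus overlap.
Aoife starts after Elena ends.
Aoife starts before Marcus ends → Marcus and Aoife overlap.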